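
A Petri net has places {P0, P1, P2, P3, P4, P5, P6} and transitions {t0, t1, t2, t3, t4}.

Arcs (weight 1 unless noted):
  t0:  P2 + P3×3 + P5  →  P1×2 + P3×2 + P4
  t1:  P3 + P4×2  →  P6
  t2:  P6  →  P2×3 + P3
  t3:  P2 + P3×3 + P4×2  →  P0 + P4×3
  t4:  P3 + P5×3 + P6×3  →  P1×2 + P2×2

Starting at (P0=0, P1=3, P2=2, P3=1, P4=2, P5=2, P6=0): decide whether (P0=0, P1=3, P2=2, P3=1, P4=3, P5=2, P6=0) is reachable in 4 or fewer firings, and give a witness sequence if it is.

NO — not reachable within 4 firings

depth 0: 1 marking
depth 1: 2 markings reached so far
depth 2: 3 markings reached so far
depth 3: 3 markings reached so far
(frontier empty at depth 3; search complete)
target is not among the 3 markings reachable within 4 steps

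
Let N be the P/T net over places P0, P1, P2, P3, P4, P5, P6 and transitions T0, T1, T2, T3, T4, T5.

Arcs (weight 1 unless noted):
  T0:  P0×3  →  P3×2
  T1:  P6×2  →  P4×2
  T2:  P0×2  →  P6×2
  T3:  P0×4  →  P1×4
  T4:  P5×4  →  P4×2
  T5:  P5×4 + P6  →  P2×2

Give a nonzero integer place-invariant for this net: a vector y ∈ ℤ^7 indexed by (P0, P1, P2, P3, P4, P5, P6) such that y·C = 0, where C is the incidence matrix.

y = (P0:2, P1:2, P2:3, P3:3, P4:2, P5:1, P6:2)

Incidence matrix C (rows=places, cols=transitions):
       T0   T1   T2   T3   T4   T5
   P0  -3    0   -2   -4    0    0
   P1   0    0    0    4    0    0
   P2   0    0    0    0    0    2
   P3   2    0    0    0    0    0
   P4   0    2    0    0    2    0
   P5   0    0    0    0   -4   -4
   P6   0   -2    2    0    0   -1

Candidate y = [2, 2, 3, 3, 2, 1, 2]; check y·C column-wise:
  col T0: 2·-3 + 2·0 + 3·0 + 3·2 + 2·0 + 1·0 + 2·0 = 0
  col T1: 2·0 + 2·0 + 3·0 + 3·0 + 2·2 + 1·0 + 2·-2 = 0
  col T2: 2·-2 + 2·0 + 3·0 + 3·0 + 2·0 + 1·0 + 2·2 = 0
  col T3: 2·-4 + 2·4 + 3·0 + 3·0 + 2·0 + 1·0 + 2·0 = 0
  col T4: 2·0 + 2·0 + 3·0 + 3·0 + 2·2 + 1·-4 + 2·0 = 0
  col T5: 2·0 + 2·0 + 3·2 + 3·0 + 2·0 + 1·-4 + 2·-1 = 0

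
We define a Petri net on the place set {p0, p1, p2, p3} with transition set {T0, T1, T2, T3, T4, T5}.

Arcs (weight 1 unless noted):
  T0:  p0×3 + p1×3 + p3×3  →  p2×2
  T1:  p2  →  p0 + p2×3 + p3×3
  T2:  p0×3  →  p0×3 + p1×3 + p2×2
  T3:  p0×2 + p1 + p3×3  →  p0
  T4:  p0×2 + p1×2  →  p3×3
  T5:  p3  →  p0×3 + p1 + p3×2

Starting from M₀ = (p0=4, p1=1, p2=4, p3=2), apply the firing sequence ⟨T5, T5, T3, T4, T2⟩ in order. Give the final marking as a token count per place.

step 1: fire T5:  (p0=4, p1=1, p2=4, p3=2) → (p0=7, p1=2, p2=4, p3=3)
step 2: fire T5:  (p0=7, p1=2, p2=4, p3=3) → (p0=10, p1=3, p2=4, p3=4)
step 3: fire T3:  (p0=10, p1=3, p2=4, p3=4) → (p0=9, p1=2, p2=4, p3=1)
step 4: fire T4:  (p0=9, p1=2, p2=4, p3=1) → (p0=7, p1=0, p2=4, p3=4)
step 5: fire T2:  (p0=7, p1=0, p2=4, p3=4) → (p0=7, p1=3, p2=6, p3=4)

(p0=7, p1=3, p2=6, p3=4)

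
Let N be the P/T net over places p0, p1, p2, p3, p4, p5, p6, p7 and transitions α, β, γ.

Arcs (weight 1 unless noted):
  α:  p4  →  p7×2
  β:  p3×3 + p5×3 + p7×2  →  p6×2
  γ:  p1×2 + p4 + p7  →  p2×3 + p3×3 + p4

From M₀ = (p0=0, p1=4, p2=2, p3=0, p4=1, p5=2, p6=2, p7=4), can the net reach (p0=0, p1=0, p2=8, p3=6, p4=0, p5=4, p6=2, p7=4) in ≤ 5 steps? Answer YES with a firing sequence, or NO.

depth 0: 1 marking
depth 1: 3 markings reached so far
depth 2: 5 markings reached so far
depth 3: 6 markings reached so far
depth 4: 6 markings reached so far
(frontier empty at depth 4; search complete)
target is not among the 6 markings reachable within 5 steps

NO — not reachable within 5 firings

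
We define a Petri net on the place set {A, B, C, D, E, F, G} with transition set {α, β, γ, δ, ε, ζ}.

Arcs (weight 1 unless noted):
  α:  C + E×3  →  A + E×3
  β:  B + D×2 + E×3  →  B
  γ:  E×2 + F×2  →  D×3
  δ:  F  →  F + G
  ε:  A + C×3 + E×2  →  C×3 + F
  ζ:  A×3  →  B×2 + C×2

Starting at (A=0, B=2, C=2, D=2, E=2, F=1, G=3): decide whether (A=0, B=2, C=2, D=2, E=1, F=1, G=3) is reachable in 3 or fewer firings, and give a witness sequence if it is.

NO — not reachable within 3 firings

depth 0: 1 marking
depth 1: 2 markings reached so far
depth 2: 3 markings reached so far
depth 3: 4 markings reached so far
target is not among the 4 markings reachable within 3 steps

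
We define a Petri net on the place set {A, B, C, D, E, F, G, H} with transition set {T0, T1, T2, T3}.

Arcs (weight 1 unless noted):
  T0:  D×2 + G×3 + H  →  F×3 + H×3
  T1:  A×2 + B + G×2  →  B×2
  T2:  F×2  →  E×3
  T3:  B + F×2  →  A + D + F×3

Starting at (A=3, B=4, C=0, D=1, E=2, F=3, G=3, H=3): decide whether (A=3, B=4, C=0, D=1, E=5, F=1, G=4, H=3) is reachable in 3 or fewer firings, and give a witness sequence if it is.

NO — not reachable within 3 firings

depth 0: 1 marking
depth 1: 4 markings reached so far
depth 2: 9 markings reached so far
depth 3: 16 markings reached so far
target is not among the 16 markings reachable within 3 steps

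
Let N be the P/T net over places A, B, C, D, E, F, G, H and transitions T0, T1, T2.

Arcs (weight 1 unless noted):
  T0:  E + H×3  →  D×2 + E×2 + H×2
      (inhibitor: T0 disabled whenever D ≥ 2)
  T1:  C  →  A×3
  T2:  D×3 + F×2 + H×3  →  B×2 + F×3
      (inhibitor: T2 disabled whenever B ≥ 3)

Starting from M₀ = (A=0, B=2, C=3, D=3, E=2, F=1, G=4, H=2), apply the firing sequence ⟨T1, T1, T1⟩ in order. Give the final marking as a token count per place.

(A=9, B=2, C=0, D=3, E=2, F=1, G=4, H=2)

step 1: fire T1:  (A=0, B=2, C=3, D=3, E=2, F=1, G=4, H=2) → (A=3, B=2, C=2, D=3, E=2, F=1, G=4, H=2)
step 2: fire T1:  (A=3, B=2, C=2, D=3, E=2, F=1, G=4, H=2) → (A=6, B=2, C=1, D=3, E=2, F=1, G=4, H=2)
step 3: fire T1:  (A=6, B=2, C=1, D=3, E=2, F=1, G=4, H=2) → (A=9, B=2, C=0, D=3, E=2, F=1, G=4, H=2)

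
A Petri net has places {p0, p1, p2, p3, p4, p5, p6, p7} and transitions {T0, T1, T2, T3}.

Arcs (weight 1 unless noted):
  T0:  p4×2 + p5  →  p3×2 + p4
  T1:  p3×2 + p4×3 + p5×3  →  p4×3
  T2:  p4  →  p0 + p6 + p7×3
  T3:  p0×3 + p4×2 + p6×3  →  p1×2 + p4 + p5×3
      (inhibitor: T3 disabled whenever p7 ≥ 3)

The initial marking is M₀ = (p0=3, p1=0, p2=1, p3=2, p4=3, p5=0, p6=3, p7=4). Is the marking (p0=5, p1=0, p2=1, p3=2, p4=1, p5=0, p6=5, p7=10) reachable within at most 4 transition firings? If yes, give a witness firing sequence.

YES — reachable via ⟨T2, T2⟩ (2 firings)

step 1: fire T2:  (p0=3, p1=0, p2=1, p3=2, p4=3, p5=0, p6=3, p7=4) → (p0=4, p1=0, p2=1, p3=2, p4=2, p5=0, p6=4, p7=7)
step 2: fire T2:  (p0=4, p1=0, p2=1, p3=2, p4=2, p5=0, p6=4, p7=7) → (p0=5, p1=0, p2=1, p3=2, p4=1, p5=0, p6=5, p7=10)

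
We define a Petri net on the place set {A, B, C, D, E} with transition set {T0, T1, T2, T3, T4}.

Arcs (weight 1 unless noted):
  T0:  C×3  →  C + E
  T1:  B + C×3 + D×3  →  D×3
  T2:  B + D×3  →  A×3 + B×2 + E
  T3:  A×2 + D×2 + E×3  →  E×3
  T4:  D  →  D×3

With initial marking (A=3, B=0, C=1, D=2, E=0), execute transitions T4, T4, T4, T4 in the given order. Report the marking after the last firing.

(A=3, B=0, C=1, D=10, E=0)

step 1: fire T4:  (A=3, B=0, C=1, D=2, E=0) → (A=3, B=0, C=1, D=4, E=0)
step 2: fire T4:  (A=3, B=0, C=1, D=4, E=0) → (A=3, B=0, C=1, D=6, E=0)
step 3: fire T4:  (A=3, B=0, C=1, D=6, E=0) → (A=3, B=0, C=1, D=8, E=0)
step 4: fire T4:  (A=3, B=0, C=1, D=8, E=0) → (A=3, B=0, C=1, D=10, E=0)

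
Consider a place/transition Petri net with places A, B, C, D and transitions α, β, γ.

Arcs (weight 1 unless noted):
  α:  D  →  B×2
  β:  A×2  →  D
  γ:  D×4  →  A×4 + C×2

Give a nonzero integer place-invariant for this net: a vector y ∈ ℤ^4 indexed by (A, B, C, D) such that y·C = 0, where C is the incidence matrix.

y = (A:1, B:1, C:2, D:2)

Incidence matrix C (rows=places, cols=transitions):
        α    β    γ
    A   0   -2    4
    B   2    0    0
    C   0    0    2
    D  -1    1   -4

Candidate y = [1, 1, 2, 2]; check y·C column-wise:
  col α: 1·0 + 1·2 + 2·0 + 2·-1 = 0
  col β: 1·-2 + 1·0 + 2·0 + 2·1 = 0
  col γ: 1·4 + 1·0 + 2·2 + 2·-4 = 0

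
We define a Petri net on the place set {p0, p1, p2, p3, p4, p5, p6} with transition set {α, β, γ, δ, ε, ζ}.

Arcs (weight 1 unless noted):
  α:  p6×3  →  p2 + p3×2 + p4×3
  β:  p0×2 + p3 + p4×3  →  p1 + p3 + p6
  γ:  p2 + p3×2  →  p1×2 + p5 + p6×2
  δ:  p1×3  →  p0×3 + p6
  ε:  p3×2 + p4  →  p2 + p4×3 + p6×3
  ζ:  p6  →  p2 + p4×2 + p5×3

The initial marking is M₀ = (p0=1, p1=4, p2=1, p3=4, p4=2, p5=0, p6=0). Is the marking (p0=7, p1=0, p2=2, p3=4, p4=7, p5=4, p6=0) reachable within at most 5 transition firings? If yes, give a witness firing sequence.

step 1: fire γ:  (p0=1, p1=4, p2=1, p3=4, p4=2, p5=0, p6=0) → (p0=1, p1=6, p2=0, p3=2, p4=2, p5=1, p6=2)
step 2: fire δ:  (p0=1, p1=6, p2=0, p3=2, p4=2, p5=1, p6=2) → (p0=4, p1=3, p2=0, p3=2, p4=2, p5=1, p6=3)
step 3: fire α:  (p0=4, p1=3, p2=0, p3=2, p4=2, p5=1, p6=3) → (p0=4, p1=3, p2=1, p3=4, p4=5, p5=1, p6=0)
step 4: fire δ:  (p0=4, p1=3, p2=1, p3=4, p4=5, p5=1, p6=0) → (p0=7, p1=0, p2=1, p3=4, p4=5, p5=1, p6=1)
step 5: fire ζ:  (p0=7, p1=0, p2=1, p3=4, p4=5, p5=1, p6=1) → (p0=7, p1=0, p2=2, p3=4, p4=7, p5=4, p6=0)

YES — reachable via ⟨γ, δ, α, δ, ζ⟩ (5 firings)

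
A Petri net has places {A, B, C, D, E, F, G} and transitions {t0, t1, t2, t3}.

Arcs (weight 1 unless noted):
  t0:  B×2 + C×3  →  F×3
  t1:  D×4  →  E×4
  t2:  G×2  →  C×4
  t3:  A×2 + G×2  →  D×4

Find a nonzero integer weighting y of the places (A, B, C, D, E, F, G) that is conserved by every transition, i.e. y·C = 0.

y = (A:2, B:0, C:0, D:1, E:1, F:0, G:0)

Incidence matrix C (rows=places, cols=transitions):
       t0   t1   t2   t3
    A   0    0    0   -2
    B  -2    0    0    0
    C  -3    0    4    0
    D   0   -4    0    4
    E   0    4    0    0
    F   3    0    0    0
    G   0    0   -2   -2

Candidate y = [2, 0, 0, 1, 1, 0, 0]; check y·C column-wise:
  col t0: 2·0 + 0·-2 + 0·-3 + 1·0 + 1·0 + 0·3 = 0
  col t1: 2·0 + 1·-4 + 1·4 = 0
  col t2: 2·0 + 0·4 + 1·0 + 1·0 + 0·-2 = 0
  col t3: 2·-2 + 1·4 + 1·0 + 0·-2 = 0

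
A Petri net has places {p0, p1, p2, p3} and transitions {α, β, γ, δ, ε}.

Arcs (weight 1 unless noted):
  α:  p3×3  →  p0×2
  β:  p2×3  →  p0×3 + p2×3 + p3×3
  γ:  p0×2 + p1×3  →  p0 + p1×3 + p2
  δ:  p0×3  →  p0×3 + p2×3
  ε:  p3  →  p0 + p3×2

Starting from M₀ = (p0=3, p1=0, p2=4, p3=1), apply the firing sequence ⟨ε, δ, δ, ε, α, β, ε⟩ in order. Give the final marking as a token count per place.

step 1: fire ε:  (p0=3, p1=0, p2=4, p3=1) → (p0=4, p1=0, p2=4, p3=2)
step 2: fire δ:  (p0=4, p1=0, p2=4, p3=2) → (p0=4, p1=0, p2=7, p3=2)
step 3: fire δ:  (p0=4, p1=0, p2=7, p3=2) → (p0=4, p1=0, p2=10, p3=2)
step 4: fire ε:  (p0=4, p1=0, p2=10, p3=2) → (p0=5, p1=0, p2=10, p3=3)
step 5: fire α:  (p0=5, p1=0, p2=10, p3=3) → (p0=7, p1=0, p2=10, p3=0)
step 6: fire β:  (p0=7, p1=0, p2=10, p3=0) → (p0=10, p1=0, p2=10, p3=3)
step 7: fire ε:  (p0=10, p1=0, p2=10, p3=3) → (p0=11, p1=0, p2=10, p3=4)

(p0=11, p1=0, p2=10, p3=4)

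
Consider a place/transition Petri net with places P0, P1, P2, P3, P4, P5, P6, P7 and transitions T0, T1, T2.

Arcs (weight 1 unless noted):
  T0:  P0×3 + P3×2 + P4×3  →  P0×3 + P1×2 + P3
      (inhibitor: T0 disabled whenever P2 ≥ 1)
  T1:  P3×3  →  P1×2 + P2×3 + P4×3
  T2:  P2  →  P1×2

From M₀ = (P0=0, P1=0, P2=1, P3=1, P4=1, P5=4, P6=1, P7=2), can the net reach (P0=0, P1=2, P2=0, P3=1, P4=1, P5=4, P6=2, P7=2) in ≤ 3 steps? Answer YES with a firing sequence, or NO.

depth 0: 1 marking
depth 1: 2 markings reached so far
depth 2: 2 markings reached so far
(frontier empty at depth 2; search complete)
target is not among the 2 markings reachable within 3 steps

NO — not reachable within 3 firings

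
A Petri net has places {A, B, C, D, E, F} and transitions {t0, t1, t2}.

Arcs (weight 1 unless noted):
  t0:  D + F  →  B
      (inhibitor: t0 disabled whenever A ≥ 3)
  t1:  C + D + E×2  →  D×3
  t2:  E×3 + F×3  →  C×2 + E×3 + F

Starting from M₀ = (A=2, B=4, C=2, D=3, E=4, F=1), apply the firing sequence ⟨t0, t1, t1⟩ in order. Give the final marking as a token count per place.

step 1: fire t0:  (A=2, B=4, C=2, D=3, E=4, F=1) → (A=2, B=5, C=2, D=2, E=4, F=0)
step 2: fire t1:  (A=2, B=5, C=2, D=2, E=4, F=0) → (A=2, B=5, C=1, D=4, E=2, F=0)
step 3: fire t1:  (A=2, B=5, C=1, D=4, E=2, F=0) → (A=2, B=5, C=0, D=6, E=0, F=0)

(A=2, B=5, C=0, D=6, E=0, F=0)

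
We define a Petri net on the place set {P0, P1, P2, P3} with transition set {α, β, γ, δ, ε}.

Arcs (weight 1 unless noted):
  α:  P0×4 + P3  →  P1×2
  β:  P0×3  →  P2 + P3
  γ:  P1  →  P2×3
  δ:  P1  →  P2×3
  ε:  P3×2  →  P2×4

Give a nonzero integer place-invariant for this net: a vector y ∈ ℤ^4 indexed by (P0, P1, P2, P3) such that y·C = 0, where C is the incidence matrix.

Incidence matrix C (rows=places, cols=transitions):
        α    β    γ    δ    ε
   P0  -4   -3    0    0    0
   P1   2    0   -1   -1    0
   P2   0    1    3    3    4
   P3  -1    1    0    0   -2

Candidate y = [1, 3, 1, 2]; check y·C column-wise:
  col α: 1·-4 + 3·2 + 1·0 + 2·-1 = 0
  col β: 1·-3 + 3·0 + 1·1 + 2·1 = 0
  col γ: 1·0 + 3·-1 + 1·3 + 2·0 = 0
  col δ: 1·0 + 3·-1 + 1·3 + 2·0 = 0
  col ε: 1·0 + 3·0 + 1·4 + 2·-2 = 0

y = (P0:1, P1:3, P2:1, P3:2)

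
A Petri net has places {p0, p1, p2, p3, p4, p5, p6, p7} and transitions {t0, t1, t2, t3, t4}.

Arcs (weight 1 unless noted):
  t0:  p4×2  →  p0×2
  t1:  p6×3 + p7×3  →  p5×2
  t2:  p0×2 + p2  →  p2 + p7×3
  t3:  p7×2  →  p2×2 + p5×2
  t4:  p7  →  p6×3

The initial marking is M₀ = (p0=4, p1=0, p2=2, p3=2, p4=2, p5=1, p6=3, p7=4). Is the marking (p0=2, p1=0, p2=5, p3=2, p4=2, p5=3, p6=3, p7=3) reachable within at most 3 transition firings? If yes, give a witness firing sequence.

NO — not reachable within 3 firings

depth 0: 1 marking
depth 1: 6 markings reached so far
depth 2: 18 markings reached so far
depth 3: 36 markings reached so far
target is not among the 36 markings reachable within 3 steps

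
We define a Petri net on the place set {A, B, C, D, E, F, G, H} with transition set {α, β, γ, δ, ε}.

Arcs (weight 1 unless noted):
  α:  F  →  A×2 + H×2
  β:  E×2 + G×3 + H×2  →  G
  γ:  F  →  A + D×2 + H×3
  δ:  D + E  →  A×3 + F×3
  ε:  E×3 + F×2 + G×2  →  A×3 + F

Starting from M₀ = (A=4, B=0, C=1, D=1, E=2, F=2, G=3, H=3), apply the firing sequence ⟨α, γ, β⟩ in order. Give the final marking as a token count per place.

step 1: fire α:  (A=4, B=0, C=1, D=1, E=2, F=2, G=3, H=3) → (A=6, B=0, C=1, D=1, E=2, F=1, G=3, H=5)
step 2: fire γ:  (A=6, B=0, C=1, D=1, E=2, F=1, G=3, H=5) → (A=7, B=0, C=1, D=3, E=2, F=0, G=3, H=8)
step 3: fire β:  (A=7, B=0, C=1, D=3, E=2, F=0, G=3, H=8) → (A=7, B=0, C=1, D=3, E=0, F=0, G=1, H=6)

(A=7, B=0, C=1, D=3, E=0, F=0, G=1, H=6)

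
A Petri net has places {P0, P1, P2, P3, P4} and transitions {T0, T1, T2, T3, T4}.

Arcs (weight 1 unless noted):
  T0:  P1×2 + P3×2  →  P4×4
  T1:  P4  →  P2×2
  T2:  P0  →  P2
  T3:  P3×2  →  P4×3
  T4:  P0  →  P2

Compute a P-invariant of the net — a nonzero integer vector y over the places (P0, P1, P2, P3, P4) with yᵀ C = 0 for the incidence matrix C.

y = (P0:1, P1:1, P2:1, P3:3, P4:2)

Incidence matrix C (rows=places, cols=transitions):
       T0   T1   T2   T3   T4
   P0   0    0   -1    0   -1
   P1  -2    0    0    0    0
   P2   0    2    1    0    1
   P3  -2    0    0   -2    0
   P4   4   -1    0    3    0

Candidate y = [1, 1, 1, 3, 2]; check y·C column-wise:
  col T0: 1·0 + 1·-2 + 1·0 + 3·-2 + 2·4 = 0
  col T1: 1·0 + 1·0 + 1·2 + 3·0 + 2·-1 = 0
  col T2: 1·-1 + 1·0 + 1·1 + 3·0 + 2·0 = 0
  col T3: 1·0 + 1·0 + 1·0 + 3·-2 + 2·3 = 0
  col T4: 1·-1 + 1·0 + 1·1 + 3·0 + 2·0 = 0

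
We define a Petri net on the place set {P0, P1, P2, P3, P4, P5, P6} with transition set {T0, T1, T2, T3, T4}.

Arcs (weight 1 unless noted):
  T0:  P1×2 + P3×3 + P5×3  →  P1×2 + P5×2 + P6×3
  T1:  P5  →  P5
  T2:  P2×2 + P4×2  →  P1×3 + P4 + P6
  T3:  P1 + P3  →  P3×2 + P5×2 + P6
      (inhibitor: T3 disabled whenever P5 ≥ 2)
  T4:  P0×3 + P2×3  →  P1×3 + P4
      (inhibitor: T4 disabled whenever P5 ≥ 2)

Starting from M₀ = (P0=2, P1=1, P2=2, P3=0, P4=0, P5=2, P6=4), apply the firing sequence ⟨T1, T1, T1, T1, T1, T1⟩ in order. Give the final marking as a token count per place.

step 1: fire T1:  (P0=2, P1=1, P2=2, P3=0, P4=0, P5=2, P6=4) → (P0=2, P1=1, P2=2, P3=0, P4=0, P5=2, P6=4)
step 2: fire T1:  (P0=2, P1=1, P2=2, P3=0, P4=0, P5=2, P6=4) → (P0=2, P1=1, P2=2, P3=0, P4=0, P5=2, P6=4)
step 3: fire T1:  (P0=2, P1=1, P2=2, P3=0, P4=0, P5=2, P6=4) → (P0=2, P1=1, P2=2, P3=0, P4=0, P5=2, P6=4)
step 4: fire T1:  (P0=2, P1=1, P2=2, P3=0, P4=0, P5=2, P6=4) → (P0=2, P1=1, P2=2, P3=0, P4=0, P5=2, P6=4)
step 5: fire T1:  (P0=2, P1=1, P2=2, P3=0, P4=0, P5=2, P6=4) → (P0=2, P1=1, P2=2, P3=0, P4=0, P5=2, P6=4)
step 6: fire T1:  (P0=2, P1=1, P2=2, P3=0, P4=0, P5=2, P6=4) → (P0=2, P1=1, P2=2, P3=0, P4=0, P5=2, P6=4)

(P0=2, P1=1, P2=2, P3=0, P4=0, P5=2, P6=4)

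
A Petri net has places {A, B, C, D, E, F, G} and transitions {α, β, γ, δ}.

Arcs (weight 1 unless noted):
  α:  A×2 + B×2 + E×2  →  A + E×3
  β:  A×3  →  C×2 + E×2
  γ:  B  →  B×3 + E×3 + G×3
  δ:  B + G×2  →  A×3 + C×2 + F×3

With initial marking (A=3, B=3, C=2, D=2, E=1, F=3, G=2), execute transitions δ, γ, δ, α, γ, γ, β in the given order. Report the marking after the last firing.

(A=5, B=5, C=8, D=2, E=13, F=9, G=7)

step 1: fire δ:  (A=3, B=3, C=2, D=2, E=1, F=3, G=2) → (A=6, B=2, C=4, D=2, E=1, F=6, G=0)
step 2: fire γ:  (A=6, B=2, C=4, D=2, E=1, F=6, G=0) → (A=6, B=4, C=4, D=2, E=4, F=6, G=3)
step 3: fire δ:  (A=6, B=4, C=4, D=2, E=4, F=6, G=3) → (A=9, B=3, C=6, D=2, E=4, F=9, G=1)
step 4: fire α:  (A=9, B=3, C=6, D=2, E=4, F=9, G=1) → (A=8, B=1, C=6, D=2, E=5, F=9, G=1)
step 5: fire γ:  (A=8, B=1, C=6, D=2, E=5, F=9, G=1) → (A=8, B=3, C=6, D=2, E=8, F=9, G=4)
step 6: fire γ:  (A=8, B=3, C=6, D=2, E=8, F=9, G=4) → (A=8, B=5, C=6, D=2, E=11, F=9, G=7)
step 7: fire β:  (A=8, B=5, C=6, D=2, E=11, F=9, G=7) → (A=5, B=5, C=8, D=2, E=13, F=9, G=7)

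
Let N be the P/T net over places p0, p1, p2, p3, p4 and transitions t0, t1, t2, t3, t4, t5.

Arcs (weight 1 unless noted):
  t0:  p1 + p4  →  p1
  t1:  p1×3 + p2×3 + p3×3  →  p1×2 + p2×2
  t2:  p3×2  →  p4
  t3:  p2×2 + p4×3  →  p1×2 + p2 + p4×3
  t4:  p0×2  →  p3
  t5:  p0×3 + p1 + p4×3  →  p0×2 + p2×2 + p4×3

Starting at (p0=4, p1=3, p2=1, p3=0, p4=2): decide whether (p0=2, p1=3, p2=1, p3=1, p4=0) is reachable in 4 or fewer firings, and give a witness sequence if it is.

step 1: fire t0:  (p0=4, p1=3, p2=1, p3=0, p4=2) → (p0=4, p1=3, p2=1, p3=0, p4=1)
step 2: fire t0:  (p0=4, p1=3, p2=1, p3=0, p4=1) → (p0=4, p1=3, p2=1, p3=0, p4=0)
step 3: fire t4:  (p0=4, p1=3, p2=1, p3=0, p4=0) → (p0=2, p1=3, p2=1, p3=1, p4=0)

YES — reachable via ⟨t0, t0, t4⟩ (3 firings)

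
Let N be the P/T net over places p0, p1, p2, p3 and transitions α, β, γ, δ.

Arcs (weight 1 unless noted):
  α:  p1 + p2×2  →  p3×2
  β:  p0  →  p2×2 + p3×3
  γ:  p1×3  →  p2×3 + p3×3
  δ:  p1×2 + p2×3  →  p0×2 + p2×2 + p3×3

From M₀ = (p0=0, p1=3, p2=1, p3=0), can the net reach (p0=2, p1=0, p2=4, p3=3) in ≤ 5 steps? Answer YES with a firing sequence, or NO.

depth 0: 1 marking
depth 1: 2 markings reached so far
depth 2: 2 markings reached so far
(frontier empty at depth 2; search complete)
target is not among the 2 markings reachable within 5 steps

NO — not reachable within 5 firings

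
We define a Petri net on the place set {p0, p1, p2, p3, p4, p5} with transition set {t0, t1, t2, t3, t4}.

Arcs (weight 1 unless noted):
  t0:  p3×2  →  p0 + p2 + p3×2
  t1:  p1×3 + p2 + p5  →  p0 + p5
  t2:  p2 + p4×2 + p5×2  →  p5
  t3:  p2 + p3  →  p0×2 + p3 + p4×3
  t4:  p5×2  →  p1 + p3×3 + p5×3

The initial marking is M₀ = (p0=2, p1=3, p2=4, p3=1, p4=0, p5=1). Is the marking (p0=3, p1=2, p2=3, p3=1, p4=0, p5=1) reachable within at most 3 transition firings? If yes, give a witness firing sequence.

NO — not reachable within 3 firings

depth 0: 1 marking
depth 1: 3 markings reached so far
depth 2: 5 markings reached so far
depth 3: 7 markings reached so far
target is not among the 7 markings reachable within 3 steps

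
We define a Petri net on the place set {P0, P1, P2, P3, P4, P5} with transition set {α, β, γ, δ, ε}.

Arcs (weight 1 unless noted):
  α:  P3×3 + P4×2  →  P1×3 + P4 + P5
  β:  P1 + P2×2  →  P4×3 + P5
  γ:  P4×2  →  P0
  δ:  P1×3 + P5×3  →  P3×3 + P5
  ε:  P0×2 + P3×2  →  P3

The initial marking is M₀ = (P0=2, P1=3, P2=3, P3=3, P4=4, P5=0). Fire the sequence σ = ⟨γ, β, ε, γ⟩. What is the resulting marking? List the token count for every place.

step 1: fire γ:  (P0=2, P1=3, P2=3, P3=3, P4=4, P5=0) → (P0=3, P1=3, P2=3, P3=3, P4=2, P5=0)
step 2: fire β:  (P0=3, P1=3, P2=3, P3=3, P4=2, P5=0) → (P0=3, P1=2, P2=1, P3=3, P4=5, P5=1)
step 3: fire ε:  (P0=3, P1=2, P2=1, P3=3, P4=5, P5=1) → (P0=1, P1=2, P2=1, P3=2, P4=5, P5=1)
step 4: fire γ:  (P0=1, P1=2, P2=1, P3=2, P4=5, P5=1) → (P0=2, P1=2, P2=1, P3=2, P4=3, P5=1)

(P0=2, P1=2, P2=1, P3=2, P4=3, P5=1)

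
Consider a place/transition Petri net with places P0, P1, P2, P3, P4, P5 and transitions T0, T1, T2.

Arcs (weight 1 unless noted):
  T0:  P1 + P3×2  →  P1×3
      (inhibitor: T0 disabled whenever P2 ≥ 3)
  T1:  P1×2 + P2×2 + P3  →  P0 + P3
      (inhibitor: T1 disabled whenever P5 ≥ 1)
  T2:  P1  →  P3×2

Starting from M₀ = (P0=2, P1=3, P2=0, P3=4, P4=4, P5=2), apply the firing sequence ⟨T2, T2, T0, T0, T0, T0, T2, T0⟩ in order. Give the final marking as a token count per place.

(P0=2, P1=10, P2=0, P3=0, P4=4, P5=2)

step 1: fire T2:  (P0=2, P1=3, P2=0, P3=4, P4=4, P5=2) → (P0=2, P1=2, P2=0, P3=6, P4=4, P5=2)
step 2: fire T2:  (P0=2, P1=2, P2=0, P3=6, P4=4, P5=2) → (P0=2, P1=1, P2=0, P3=8, P4=4, P5=2)
step 3: fire T0:  (P0=2, P1=1, P2=0, P3=8, P4=4, P5=2) → (P0=2, P1=3, P2=0, P3=6, P4=4, P5=2)
step 4: fire T0:  (P0=2, P1=3, P2=0, P3=6, P4=4, P5=2) → (P0=2, P1=5, P2=0, P3=4, P4=4, P5=2)
step 5: fire T0:  (P0=2, P1=5, P2=0, P3=4, P4=4, P5=2) → (P0=2, P1=7, P2=0, P3=2, P4=4, P5=2)
step 6: fire T0:  (P0=2, P1=7, P2=0, P3=2, P4=4, P5=2) → (P0=2, P1=9, P2=0, P3=0, P4=4, P5=2)
step 7: fire T2:  (P0=2, P1=9, P2=0, P3=0, P4=4, P5=2) → (P0=2, P1=8, P2=0, P3=2, P4=4, P5=2)
step 8: fire T0:  (P0=2, P1=8, P2=0, P3=2, P4=4, P5=2) → (P0=2, P1=10, P2=0, P3=0, P4=4, P5=2)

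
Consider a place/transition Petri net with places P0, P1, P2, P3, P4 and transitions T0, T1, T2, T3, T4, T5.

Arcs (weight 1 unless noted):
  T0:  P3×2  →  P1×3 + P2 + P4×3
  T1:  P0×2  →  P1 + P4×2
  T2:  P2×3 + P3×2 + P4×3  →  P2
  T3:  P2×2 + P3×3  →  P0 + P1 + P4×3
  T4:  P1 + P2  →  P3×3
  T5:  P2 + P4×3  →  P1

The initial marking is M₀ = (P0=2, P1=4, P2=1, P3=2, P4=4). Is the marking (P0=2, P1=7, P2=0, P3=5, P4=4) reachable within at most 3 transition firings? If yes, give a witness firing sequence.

depth 0: 1 marking
depth 1: 5 markings reached so far
depth 2: 10 markings reached so far
depth 3: 16 markings reached so far
target is not among the 16 markings reachable within 3 steps

NO — not reachable within 3 firings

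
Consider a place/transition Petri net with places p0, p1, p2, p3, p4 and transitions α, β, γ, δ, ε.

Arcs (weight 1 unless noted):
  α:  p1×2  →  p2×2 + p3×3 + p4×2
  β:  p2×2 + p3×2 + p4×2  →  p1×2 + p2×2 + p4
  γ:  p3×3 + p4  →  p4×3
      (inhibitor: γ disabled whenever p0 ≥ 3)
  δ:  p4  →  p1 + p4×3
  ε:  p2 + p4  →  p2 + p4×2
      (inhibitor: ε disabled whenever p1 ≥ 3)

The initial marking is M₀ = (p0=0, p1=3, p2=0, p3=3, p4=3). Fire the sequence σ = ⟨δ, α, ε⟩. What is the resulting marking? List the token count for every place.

(p0=0, p1=2, p2=2, p3=6, p4=8)

step 1: fire δ:  (p0=0, p1=3, p2=0, p3=3, p4=3) → (p0=0, p1=4, p2=0, p3=3, p4=5)
step 2: fire α:  (p0=0, p1=4, p2=0, p3=3, p4=5) → (p0=0, p1=2, p2=2, p3=6, p4=7)
step 3: fire ε:  (p0=0, p1=2, p2=2, p3=6, p4=7) → (p0=0, p1=2, p2=2, p3=6, p4=8)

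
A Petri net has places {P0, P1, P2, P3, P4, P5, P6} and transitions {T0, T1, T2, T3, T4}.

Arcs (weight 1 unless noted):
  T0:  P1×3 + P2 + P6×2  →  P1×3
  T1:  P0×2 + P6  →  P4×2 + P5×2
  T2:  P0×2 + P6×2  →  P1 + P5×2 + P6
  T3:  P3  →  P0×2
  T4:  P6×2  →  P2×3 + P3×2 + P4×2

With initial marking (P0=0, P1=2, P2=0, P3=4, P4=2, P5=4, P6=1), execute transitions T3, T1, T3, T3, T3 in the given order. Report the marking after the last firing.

(P0=6, P1=2, P2=0, P3=0, P4=4, P5=6, P6=0)

step 1: fire T3:  (P0=0, P1=2, P2=0, P3=4, P4=2, P5=4, P6=1) → (P0=2, P1=2, P2=0, P3=3, P4=2, P5=4, P6=1)
step 2: fire T1:  (P0=2, P1=2, P2=0, P3=3, P4=2, P5=4, P6=1) → (P0=0, P1=2, P2=0, P3=3, P4=4, P5=6, P6=0)
step 3: fire T3:  (P0=0, P1=2, P2=0, P3=3, P4=4, P5=6, P6=0) → (P0=2, P1=2, P2=0, P3=2, P4=4, P5=6, P6=0)
step 4: fire T3:  (P0=2, P1=2, P2=0, P3=2, P4=4, P5=6, P6=0) → (P0=4, P1=2, P2=0, P3=1, P4=4, P5=6, P6=0)
step 5: fire T3:  (P0=4, P1=2, P2=0, P3=1, P4=4, P5=6, P6=0) → (P0=6, P1=2, P2=0, P3=0, P4=4, P5=6, P6=0)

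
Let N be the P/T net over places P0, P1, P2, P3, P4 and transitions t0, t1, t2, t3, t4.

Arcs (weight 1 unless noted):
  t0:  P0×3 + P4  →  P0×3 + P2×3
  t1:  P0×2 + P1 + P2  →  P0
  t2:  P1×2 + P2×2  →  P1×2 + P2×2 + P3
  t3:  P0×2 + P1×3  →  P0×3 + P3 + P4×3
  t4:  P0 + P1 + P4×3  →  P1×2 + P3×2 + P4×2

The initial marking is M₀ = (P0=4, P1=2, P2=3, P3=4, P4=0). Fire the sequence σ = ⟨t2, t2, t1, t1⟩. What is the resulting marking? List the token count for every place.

step 1: fire t2:  (P0=4, P1=2, P2=3, P3=4, P4=0) → (P0=4, P1=2, P2=3, P3=5, P4=0)
step 2: fire t2:  (P0=4, P1=2, P2=3, P3=5, P4=0) → (P0=4, P1=2, P2=3, P3=6, P4=0)
step 3: fire t1:  (P0=4, P1=2, P2=3, P3=6, P4=0) → (P0=3, P1=1, P2=2, P3=6, P4=0)
step 4: fire t1:  (P0=3, P1=1, P2=2, P3=6, P4=0) → (P0=2, P1=0, P2=1, P3=6, P4=0)

(P0=2, P1=0, P2=1, P3=6, P4=0)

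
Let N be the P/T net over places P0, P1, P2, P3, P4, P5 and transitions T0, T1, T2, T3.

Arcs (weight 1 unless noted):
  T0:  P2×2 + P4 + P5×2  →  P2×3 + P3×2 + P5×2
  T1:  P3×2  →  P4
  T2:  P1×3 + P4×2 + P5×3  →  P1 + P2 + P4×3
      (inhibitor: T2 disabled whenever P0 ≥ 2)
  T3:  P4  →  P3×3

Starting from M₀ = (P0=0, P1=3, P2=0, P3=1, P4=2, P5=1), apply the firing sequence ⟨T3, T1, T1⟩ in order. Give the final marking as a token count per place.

step 1: fire T3:  (P0=0, P1=3, P2=0, P3=1, P4=2, P5=1) → (P0=0, P1=3, P2=0, P3=4, P4=1, P5=1)
step 2: fire T1:  (P0=0, P1=3, P2=0, P3=4, P4=1, P5=1) → (P0=0, P1=3, P2=0, P3=2, P4=2, P5=1)
step 3: fire T1:  (P0=0, P1=3, P2=0, P3=2, P4=2, P5=1) → (P0=0, P1=3, P2=0, P3=0, P4=3, P5=1)

(P0=0, P1=3, P2=0, P3=0, P4=3, P5=1)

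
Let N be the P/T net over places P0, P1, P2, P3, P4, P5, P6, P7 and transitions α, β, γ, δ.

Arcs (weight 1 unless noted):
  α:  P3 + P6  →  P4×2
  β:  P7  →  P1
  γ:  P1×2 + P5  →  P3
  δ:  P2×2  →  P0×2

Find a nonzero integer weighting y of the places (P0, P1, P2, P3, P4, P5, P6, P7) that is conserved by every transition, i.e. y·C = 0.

Incidence matrix C (rows=places, cols=transitions):
        α    β    γ    δ
   P0   0    0    0    2
   P1   0    1   -2    0
   P2   0    0    0   -2
   P3  -1    0    1    0
   P4   2    0    0    0
   P5   0    0   -1    0
   P6  -1    0    0    0
   P7   0   -1    0    0

Candidate y = [1, 0, 1, 0, 0, 0, 0, 0]; check y·C column-wise:
  col α: 1·0 + 1·0 + 0·-1 + 0·2 + 0·-1 = 0
  col β: 1·0 + 0·1 + 1·0 + 0·-1 = 0
  col γ: 1·0 + 0·-2 + 1·0 + 0·1 + 0·-1 = 0
  col δ: 1·2 + 1·-2 = 0

y = (P0:1, P1:0, P2:1, P3:0, P4:0, P5:0, P6:0, P7:0)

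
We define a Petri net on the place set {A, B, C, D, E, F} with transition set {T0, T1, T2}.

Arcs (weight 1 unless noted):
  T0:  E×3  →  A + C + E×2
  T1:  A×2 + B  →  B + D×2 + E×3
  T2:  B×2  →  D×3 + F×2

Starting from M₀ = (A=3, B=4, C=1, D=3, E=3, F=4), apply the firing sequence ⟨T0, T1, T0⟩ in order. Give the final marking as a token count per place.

(A=3, B=4, C=3, D=5, E=4, F=4)

step 1: fire T0:  (A=3, B=4, C=1, D=3, E=3, F=4) → (A=4, B=4, C=2, D=3, E=2, F=4)
step 2: fire T1:  (A=4, B=4, C=2, D=3, E=2, F=4) → (A=2, B=4, C=2, D=5, E=5, F=4)
step 3: fire T0:  (A=2, B=4, C=2, D=5, E=5, F=4) → (A=3, B=4, C=3, D=5, E=4, F=4)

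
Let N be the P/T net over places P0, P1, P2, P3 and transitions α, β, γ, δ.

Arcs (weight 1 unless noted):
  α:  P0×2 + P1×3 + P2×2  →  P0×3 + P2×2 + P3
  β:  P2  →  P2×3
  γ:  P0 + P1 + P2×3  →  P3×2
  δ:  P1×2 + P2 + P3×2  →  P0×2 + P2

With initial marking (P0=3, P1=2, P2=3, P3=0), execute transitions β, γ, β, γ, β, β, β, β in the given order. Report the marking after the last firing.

(P0=1, P1=0, P2=9, P3=4)

step 1: fire β:  (P0=3, P1=2, P2=3, P3=0) → (P0=3, P1=2, P2=5, P3=0)
step 2: fire γ:  (P0=3, P1=2, P2=5, P3=0) → (P0=2, P1=1, P2=2, P3=2)
step 3: fire β:  (P0=2, P1=1, P2=2, P3=2) → (P0=2, P1=1, P2=4, P3=2)
step 4: fire γ:  (P0=2, P1=1, P2=4, P3=2) → (P0=1, P1=0, P2=1, P3=4)
step 5: fire β:  (P0=1, P1=0, P2=1, P3=4) → (P0=1, P1=0, P2=3, P3=4)
step 6: fire β:  (P0=1, P1=0, P2=3, P3=4) → (P0=1, P1=0, P2=5, P3=4)
step 7: fire β:  (P0=1, P1=0, P2=5, P3=4) → (P0=1, P1=0, P2=7, P3=4)
step 8: fire β:  (P0=1, P1=0, P2=7, P3=4) → (P0=1, P1=0, P2=9, P3=4)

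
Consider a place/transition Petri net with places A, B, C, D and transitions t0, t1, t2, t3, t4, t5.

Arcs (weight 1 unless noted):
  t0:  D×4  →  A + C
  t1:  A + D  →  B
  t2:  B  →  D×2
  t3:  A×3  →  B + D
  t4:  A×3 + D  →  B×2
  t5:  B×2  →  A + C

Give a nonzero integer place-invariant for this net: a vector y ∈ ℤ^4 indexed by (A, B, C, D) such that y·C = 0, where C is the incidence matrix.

Incidence matrix C (rows=places, cols=transitions):
       t0   t1   t2   t3   t4   t5
    A   1   -1    0   -3   -3    1
    B   0    1   -1    1    2   -2
    C   1    0    0    0    0    1
    D  -4   -1    2    1   -1    0

Candidate y = [1, 2, 3, 1]; check y·C column-wise:
  col t0: 1·1 + 2·0 + 3·1 + 1·-4 = 0
  col t1: 1·-1 + 2·1 + 3·0 + 1·-1 = 0
  col t2: 1·0 + 2·-1 + 3·0 + 1·2 = 0
  col t3: 1·-3 + 2·1 + 3·0 + 1·1 = 0
  col t4: 1·-3 + 2·2 + 3·0 + 1·-1 = 0
  col t5: 1·1 + 2·-2 + 3·1 + 1·0 = 0

y = (A:1, B:2, C:3, D:1)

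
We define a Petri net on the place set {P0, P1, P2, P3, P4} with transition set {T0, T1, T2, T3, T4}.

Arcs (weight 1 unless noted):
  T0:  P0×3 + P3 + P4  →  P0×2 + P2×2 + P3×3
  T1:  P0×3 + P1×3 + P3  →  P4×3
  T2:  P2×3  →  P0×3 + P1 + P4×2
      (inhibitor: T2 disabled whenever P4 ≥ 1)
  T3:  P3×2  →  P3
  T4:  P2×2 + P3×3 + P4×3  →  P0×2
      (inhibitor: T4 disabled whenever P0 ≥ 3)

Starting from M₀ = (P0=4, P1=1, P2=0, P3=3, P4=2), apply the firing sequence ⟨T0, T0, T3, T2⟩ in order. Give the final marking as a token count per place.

step 1: fire T0:  (P0=4, P1=1, P2=0, P3=3, P4=2) → (P0=3, P1=1, P2=2, P3=5, P4=1)
step 2: fire T0:  (P0=3, P1=1, P2=2, P3=5, P4=1) → (P0=2, P1=1, P2=4, P3=7, P4=0)
step 3: fire T3:  (P0=2, P1=1, P2=4, P3=7, P4=0) → (P0=2, P1=1, P2=4, P3=6, P4=0)
step 4: fire T2:  (P0=2, P1=1, P2=4, P3=6, P4=0) → (P0=5, P1=2, P2=1, P3=6, P4=2)

(P0=5, P1=2, P2=1, P3=6, P4=2)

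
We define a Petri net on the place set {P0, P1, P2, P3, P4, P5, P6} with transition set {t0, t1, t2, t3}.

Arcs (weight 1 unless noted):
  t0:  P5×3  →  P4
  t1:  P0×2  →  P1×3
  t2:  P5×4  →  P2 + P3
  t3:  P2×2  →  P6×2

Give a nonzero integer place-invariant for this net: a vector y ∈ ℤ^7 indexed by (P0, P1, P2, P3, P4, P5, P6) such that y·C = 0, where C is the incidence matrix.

Incidence matrix C (rows=places, cols=transitions):
       t0   t1   t2   t3
   P0   0   -2    0    0
   P1   0    3    0    0
   P2   0    0    1   -2
   P3   0    0    1    0
   P4   1    0    0    0
   P5  -3    0   -4    0
   P6   0    0    0    2

Candidate y = [3, 2, 0, 0, 0, 0, 0]; check y·C column-wise:
  col t0: 3·0 + 2·0 + 0·1 + 0·-3 = 0
  col t1: 3·-2 + 2·3 = 0
  col t2: 3·0 + 2·0 + 0·1 + 0·1 + 0·-4 = 0
  col t3: 3·0 + 2·0 + 0·-2 + 0·2 = 0

y = (P0:3, P1:2, P2:0, P3:0, P4:0, P5:0, P6:0)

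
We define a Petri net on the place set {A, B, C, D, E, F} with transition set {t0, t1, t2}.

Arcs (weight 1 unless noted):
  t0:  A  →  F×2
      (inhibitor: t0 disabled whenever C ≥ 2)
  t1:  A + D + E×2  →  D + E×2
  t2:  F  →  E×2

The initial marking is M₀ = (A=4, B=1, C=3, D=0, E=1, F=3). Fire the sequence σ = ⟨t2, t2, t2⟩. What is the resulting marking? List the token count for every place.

step 1: fire t2:  (A=4, B=1, C=3, D=0, E=1, F=3) → (A=4, B=1, C=3, D=0, E=3, F=2)
step 2: fire t2:  (A=4, B=1, C=3, D=0, E=3, F=2) → (A=4, B=1, C=3, D=0, E=5, F=1)
step 3: fire t2:  (A=4, B=1, C=3, D=0, E=5, F=1) → (A=4, B=1, C=3, D=0, E=7, F=0)

(A=4, B=1, C=3, D=0, E=7, F=0)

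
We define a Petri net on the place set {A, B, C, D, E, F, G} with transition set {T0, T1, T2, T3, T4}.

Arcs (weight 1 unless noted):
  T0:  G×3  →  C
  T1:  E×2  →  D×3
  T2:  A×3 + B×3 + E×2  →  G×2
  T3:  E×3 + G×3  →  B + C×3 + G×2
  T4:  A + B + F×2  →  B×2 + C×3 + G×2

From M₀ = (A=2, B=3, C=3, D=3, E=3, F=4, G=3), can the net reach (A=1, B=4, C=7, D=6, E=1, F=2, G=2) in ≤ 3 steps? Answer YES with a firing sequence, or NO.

step 1: fire T0:  (A=2, B=3, C=3, D=3, E=3, F=4, G=3) → (A=2, B=3, C=4, D=3, E=3, F=4, G=0)
step 2: fire T1:  (A=2, B=3, C=4, D=3, E=3, F=4, G=0) → (A=2, B=3, C=4, D=6, E=1, F=4, G=0)
step 3: fire T4:  (A=2, B=3, C=4, D=6, E=1, F=4, G=0) → (A=1, B=4, C=7, D=6, E=1, F=2, G=2)

YES — reachable via ⟨T0, T1, T4⟩ (3 firings)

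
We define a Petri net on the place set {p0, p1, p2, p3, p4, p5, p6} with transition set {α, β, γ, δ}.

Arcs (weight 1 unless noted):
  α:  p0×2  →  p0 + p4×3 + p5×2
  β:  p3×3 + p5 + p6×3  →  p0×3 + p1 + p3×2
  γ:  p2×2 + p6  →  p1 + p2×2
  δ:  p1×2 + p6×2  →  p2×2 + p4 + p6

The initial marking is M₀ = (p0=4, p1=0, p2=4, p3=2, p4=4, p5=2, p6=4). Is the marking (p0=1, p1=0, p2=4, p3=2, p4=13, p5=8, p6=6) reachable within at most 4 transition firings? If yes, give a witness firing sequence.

depth 0: 1 marking
depth 1: 3 markings reached so far
depth 2: 6 markings reached so far
depth 3: 11 markings reached so far
depth 4: 17 markings reached so far
target is not among the 17 markings reachable within 4 steps

NO — not reachable within 4 firings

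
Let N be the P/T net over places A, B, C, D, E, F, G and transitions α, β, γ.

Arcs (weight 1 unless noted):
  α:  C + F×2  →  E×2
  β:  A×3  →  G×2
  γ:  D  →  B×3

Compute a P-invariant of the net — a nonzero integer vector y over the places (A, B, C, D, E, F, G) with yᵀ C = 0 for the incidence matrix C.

Incidence matrix C (rows=places, cols=transitions):
        α    β    γ
    A   0   -3    0
    B   0    0    3
    C  -1    0    0
    D   0    0   -1
    E   2    0    0
    F  -2    0    0
    G   0    2    0

Candidate y = [0, 1, 0, 3, 0, 0, 0]; check y·C column-wise:
  col α: 1·0 + 0·-1 + 3·0 + 0·2 + 0·-2 = 0
  col β: 0·-3 + 1·0 + 3·0 + 0·2 = 0
  col γ: 1·3 + 3·-1 = 0

y = (A:0, B:1, C:0, D:3, E:0, F:0, G:0)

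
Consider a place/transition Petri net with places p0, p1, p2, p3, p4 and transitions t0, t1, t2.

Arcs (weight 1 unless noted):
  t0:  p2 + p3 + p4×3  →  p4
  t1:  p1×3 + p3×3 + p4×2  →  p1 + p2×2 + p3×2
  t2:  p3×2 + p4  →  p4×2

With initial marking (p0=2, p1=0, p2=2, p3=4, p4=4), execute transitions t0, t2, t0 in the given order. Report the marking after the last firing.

step 1: fire t0:  (p0=2, p1=0, p2=2, p3=4, p4=4) → (p0=2, p1=0, p2=1, p3=3, p4=2)
step 2: fire t2:  (p0=2, p1=0, p2=1, p3=3, p4=2) → (p0=2, p1=0, p2=1, p3=1, p4=3)
step 3: fire t0:  (p0=2, p1=0, p2=1, p3=1, p4=3) → (p0=2, p1=0, p2=0, p3=0, p4=1)

(p0=2, p1=0, p2=0, p3=0, p4=1)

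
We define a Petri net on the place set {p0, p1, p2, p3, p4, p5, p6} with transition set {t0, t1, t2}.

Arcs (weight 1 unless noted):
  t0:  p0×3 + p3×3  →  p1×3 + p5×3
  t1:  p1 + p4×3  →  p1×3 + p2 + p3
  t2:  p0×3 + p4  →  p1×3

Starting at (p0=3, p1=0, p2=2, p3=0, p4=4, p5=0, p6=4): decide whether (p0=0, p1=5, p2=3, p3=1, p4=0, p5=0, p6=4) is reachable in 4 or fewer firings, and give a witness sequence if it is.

step 1: fire t2:  (p0=3, p1=0, p2=2, p3=0, p4=4, p5=0, p6=4) → (p0=0, p1=3, p2=2, p3=0, p4=3, p5=0, p6=4)
step 2: fire t1:  (p0=0, p1=3, p2=2, p3=0, p4=3, p5=0, p6=4) → (p0=0, p1=5, p2=3, p3=1, p4=0, p5=0, p6=4)

YES — reachable via ⟨t2, t1⟩ (2 firings)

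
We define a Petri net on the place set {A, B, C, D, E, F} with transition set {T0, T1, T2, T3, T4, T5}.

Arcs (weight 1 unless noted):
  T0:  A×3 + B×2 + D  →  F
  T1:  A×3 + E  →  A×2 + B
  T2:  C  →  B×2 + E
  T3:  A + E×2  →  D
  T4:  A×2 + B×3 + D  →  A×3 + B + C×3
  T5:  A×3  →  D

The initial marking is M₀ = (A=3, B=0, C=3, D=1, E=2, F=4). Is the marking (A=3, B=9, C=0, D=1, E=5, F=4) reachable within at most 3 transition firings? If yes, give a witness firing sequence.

NO — not reachable within 3 firings

depth 0: 1 marking
depth 1: 5 markings reached so far
depth 2: 10 markings reached so far
depth 3: 18 markings reached so far
target is not among the 18 markings reachable within 3 steps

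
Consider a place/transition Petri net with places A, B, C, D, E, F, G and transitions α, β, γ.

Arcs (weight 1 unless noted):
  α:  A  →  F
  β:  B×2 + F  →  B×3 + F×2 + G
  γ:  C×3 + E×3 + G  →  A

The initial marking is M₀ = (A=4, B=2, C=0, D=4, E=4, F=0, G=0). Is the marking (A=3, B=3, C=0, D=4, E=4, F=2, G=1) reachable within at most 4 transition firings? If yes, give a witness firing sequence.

step 1: fire α:  (A=4, B=2, C=0, D=4, E=4, F=0, G=0) → (A=3, B=2, C=0, D=4, E=4, F=1, G=0)
step 2: fire β:  (A=3, B=2, C=0, D=4, E=4, F=1, G=0) → (A=3, B=3, C=0, D=4, E=4, F=2, G=1)

YES — reachable via ⟨α, β⟩ (2 firings)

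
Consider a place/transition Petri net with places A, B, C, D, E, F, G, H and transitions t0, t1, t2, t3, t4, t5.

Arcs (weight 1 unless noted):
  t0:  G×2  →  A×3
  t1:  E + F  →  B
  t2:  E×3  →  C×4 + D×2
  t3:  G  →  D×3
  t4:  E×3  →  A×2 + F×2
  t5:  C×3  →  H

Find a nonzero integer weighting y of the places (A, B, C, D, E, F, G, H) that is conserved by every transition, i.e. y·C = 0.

Incidence matrix C (rows=places, cols=transitions):
       t0   t1   t2   t3   t4   t5
    A   3    0    0    0    2    0
    B   0    1    0    0    0    0
    C   0    0    4    0    0   -3
    D   0    0    2    3    0    0
    E   0   -1   -3    0   -3    0
    F   0   -1    0    0    2    0
    G  -2    0    0   -1    0    0
    H   0    0    0    0    0    1

Candidate y = [6, -1, 0, 3, 2, -3, 9, 0]; check y·C column-wise:
  col t0: 6·3 + -1·0 + 3·0 + 2·0 + -3·0 + 9·-2 = 0
  col t1: 6·0 + -1·1 + 3·0 + 2·-1 + -3·-1 + 9·0 = 0
  col t2: 6·0 + -1·0 + 0·4 + 3·2 + 2·-3 + -3·0 + 9·0 = 0
  col t3: 6·0 + -1·0 + 3·3 + 2·0 + -3·0 + 9·-1 = 0
  col t4: 6·2 + -1·0 + 3·0 + 2·-3 + -3·2 + 9·0 = 0
  col t5: 6·0 + -1·0 + 0·-3 + 3·0 + 2·0 + -3·0 + 9·0 + 0·1 = 0

y = (A:6, B:-1, C:0, D:3, E:2, F:-3, G:9, H:0)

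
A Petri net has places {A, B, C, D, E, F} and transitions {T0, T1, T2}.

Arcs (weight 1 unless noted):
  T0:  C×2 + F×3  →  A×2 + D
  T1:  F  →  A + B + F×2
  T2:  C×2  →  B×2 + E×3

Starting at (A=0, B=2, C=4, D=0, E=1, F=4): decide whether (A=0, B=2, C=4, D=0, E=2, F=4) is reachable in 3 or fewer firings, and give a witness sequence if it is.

depth 0: 1 marking
depth 1: 4 markings reached so far
depth 2: 9 markings reached so far
depth 3: 14 markings reached so far
target is not among the 14 markings reachable within 3 steps

NO — not reachable within 3 firings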